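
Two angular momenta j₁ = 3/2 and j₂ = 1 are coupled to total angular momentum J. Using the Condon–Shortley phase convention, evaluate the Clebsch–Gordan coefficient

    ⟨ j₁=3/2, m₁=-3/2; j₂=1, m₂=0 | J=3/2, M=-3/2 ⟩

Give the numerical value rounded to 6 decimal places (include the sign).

−√(3/5) ≈ -0.774597

j₁+j₂−J=1  J+j₁−j₂=2  J−j₁+j₂=1  j₁+j₂+J+1=5
(j₁±m₁, j₂±m₂, J±M) = (0,3,1,1,0,3)
P² = 12/5
sum k=1..1:
  [1] −1/2 = -1/2
S = -1/2
C² = P²·S² = 3/5 ; C = -0.774597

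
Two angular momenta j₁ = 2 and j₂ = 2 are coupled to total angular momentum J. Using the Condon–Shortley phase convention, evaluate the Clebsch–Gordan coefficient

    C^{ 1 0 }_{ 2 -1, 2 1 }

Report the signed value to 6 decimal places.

triangle: 3!×1!×1!/6! = 6/720
(j±m)!: 1!×3!×3!×1!×1!×1! = 36
prefactor² = (2J+1)×Δ×N² = 9/10
  k=2: +1/(2!×1!×1!×1!×0!×0!) = 1/2
  k=3: −1/(3!×0!×0!×0!×1!×1!) = -1/6
Σ = 1/3  ⇒  CG² = 9/10×1/3² = 1/10
CG = +√(1/10) = +0.316228

+√(1/10) ≈ +0.316228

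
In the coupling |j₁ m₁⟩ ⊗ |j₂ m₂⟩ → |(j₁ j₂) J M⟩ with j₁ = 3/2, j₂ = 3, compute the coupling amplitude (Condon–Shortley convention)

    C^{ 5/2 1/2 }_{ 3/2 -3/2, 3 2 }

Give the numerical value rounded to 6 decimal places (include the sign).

+0.654654  (= +√(3/7))

√[6·2!1!4!/8! · 0!3!5!1!3!2!] = √(432/7)
  +(−1)^2/∏(2,0,1,3,0,1)! = 1/12  (running 1/12)
⟨..|..⟩ = √(432/7)·(1/12) = +0.654654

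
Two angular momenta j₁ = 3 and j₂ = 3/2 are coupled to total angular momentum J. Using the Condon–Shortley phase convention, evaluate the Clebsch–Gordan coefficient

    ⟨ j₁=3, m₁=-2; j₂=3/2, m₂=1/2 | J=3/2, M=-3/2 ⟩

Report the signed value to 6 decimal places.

+√(2/7) ≈ +0.534522

√[4·3!3!0!/7! · 1!5!2!1!0!3!] = √(288/7)
  +(−1)^2/∏(2,1,3,0,0,0)! = 1/12  (running 1/12)
⟨..|..⟩ = √(288/7)·(1/12) = +0.534522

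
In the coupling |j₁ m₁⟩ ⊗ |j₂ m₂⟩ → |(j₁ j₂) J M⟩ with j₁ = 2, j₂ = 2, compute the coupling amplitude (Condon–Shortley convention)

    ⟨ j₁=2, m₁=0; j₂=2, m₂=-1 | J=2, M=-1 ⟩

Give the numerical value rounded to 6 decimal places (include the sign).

√[5·2!2!2!/7! · 2!2!1!3!1!3!] = √(8/7)
  +(−1)^0/∏(0,2,2,1,0,1)! = 1/4  (running 1/4)
  +(−1)^1/∏(1,1,1,0,1,2)! = -1/2  (running -1/4)
⟨..|..⟩ = √(8/7)·(-1/4) = -0.267261

-0.267261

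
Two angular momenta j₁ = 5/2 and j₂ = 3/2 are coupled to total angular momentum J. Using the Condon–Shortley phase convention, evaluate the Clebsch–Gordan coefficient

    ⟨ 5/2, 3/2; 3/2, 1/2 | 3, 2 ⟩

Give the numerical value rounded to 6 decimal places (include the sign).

+√(1/12) = +0.288675

√[7·1!4!2!/8! · 4!1!2!1!5!1!] = √(48)
  +(−1)^0/∏(0,1,1,2,3,0)! = 1/12  (running 1/12)
  +(−1)^1/∏(1,0,0,1,4,1)! = -1/24  (running 1/24)
⟨..|..⟩ = √(48)·(1/24) = +0.288675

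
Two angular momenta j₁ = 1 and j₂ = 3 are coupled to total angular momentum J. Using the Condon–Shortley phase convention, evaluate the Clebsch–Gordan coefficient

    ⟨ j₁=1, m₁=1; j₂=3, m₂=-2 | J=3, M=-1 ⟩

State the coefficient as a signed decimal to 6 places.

+√(5/12) ≈ +0.645497

√[7·1!1!5!/8! · 2!0!1!5!2!4!] = √(240)
  +(−1)^0/∏(0,1,0,1,1,4)! = 1/24  (running 1/24)
⟨..|..⟩ = √(240)·(1/24) = +0.645497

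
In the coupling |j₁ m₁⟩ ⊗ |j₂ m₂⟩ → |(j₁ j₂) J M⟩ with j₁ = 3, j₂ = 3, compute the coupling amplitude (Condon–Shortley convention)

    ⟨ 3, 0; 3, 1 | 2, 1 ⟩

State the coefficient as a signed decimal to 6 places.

+0.154303

triangle: 4!×2!×2!/9! = 96/362880
(j±m)!: 3!×3!×4!×2!×3!×1! = 10368
prefactor² = (2J+1)×Δ×N² = 96/7
  k=2: +1/(2!×2!×1!×2!×1!×0!) = 1/8
  k=3: −1/(3!×1!×0!×1!×2!×1!) = -1/12
Σ = 1/24  ⇒  CG² = 96/7×1/24² = 1/42
CG = +√(1/42) = +0.154303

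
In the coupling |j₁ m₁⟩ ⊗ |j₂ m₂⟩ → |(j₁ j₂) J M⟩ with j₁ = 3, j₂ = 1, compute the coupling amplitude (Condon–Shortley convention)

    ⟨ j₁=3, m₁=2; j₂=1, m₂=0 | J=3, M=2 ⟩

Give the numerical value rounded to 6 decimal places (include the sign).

√[7·1!5!1!/8! · 5!1!1!1!5!1!] = √(300)
  +(−1)^0/∏(0,1,1,1,4,0)! = 1/24  (running 1/24)
  +(−1)^1/∏(1,0,0,0,5,1)! = -1/120  (running 1/30)
⟨..|..⟩ = √(300)·(1/30) = +0.577350

+0.577350  (= +√(1/3))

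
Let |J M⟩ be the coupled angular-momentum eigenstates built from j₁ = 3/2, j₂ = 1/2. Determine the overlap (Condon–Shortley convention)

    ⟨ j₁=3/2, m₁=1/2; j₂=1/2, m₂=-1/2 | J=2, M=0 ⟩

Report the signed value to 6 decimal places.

triangle: 0!·3!·1!/5! = 6/120
(j±m)!: 2!·1!·0!·1!·2!·2! = 8
prefactor² = (2J+1)·Δ·N² = 2
  k=0: +1/(0!·0!·1!·0!·2!·1!) = 1/2
Σ = 1/2  ⇒  CG² = 2·1/2² = 1/2
CG = +√(1/2) = +0.707107

+0.707107  (= +√(1/2))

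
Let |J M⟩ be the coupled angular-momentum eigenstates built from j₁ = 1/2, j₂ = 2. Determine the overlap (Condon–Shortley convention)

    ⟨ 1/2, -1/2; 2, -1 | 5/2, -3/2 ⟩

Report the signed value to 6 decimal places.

+0.894427

triangle: 0!*1!*4!/6! = 24/720
(j±m)!: 0!*1!*1!*3!*1!*4! = 144
prefactor² = (2J+1)*Δ*N² = 144/5
  k=0: +1/(0!*0!*1!*1!*0!*3!) = 1/6
Σ = 1/6  ⇒  CG² = 144/5*1/6² = 4/5
CG = +√(4/5) = +0.894427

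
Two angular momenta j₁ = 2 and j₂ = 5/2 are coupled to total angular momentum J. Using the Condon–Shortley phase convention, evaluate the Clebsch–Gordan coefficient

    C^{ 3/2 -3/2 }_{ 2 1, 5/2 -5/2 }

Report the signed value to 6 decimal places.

+√(2/7) = +0.534522

j₁+j₂−J=3  J+j₁−j₂=1  J−j₁+j₂=2  j₁+j₂+J+1=7
(j₁±m₁, j₂±m₂, J±M) = (3,1,0,5,0,3)
P² = 288/7
sum k=0..0:
  [0] +1/12 = 1/12
S = 1/12
C² = P²·S² = 2/7 ; C = +0.534522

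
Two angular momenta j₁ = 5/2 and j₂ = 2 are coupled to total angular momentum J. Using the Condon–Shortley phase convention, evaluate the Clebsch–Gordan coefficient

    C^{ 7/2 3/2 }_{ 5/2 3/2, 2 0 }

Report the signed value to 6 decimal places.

+√(2/7) ≈ +0.534522

j₁+j₂−J=1  J+j₁−j₂=4  J−j₁+j₂=3  j₁+j₂+J+1=9
(j₁±m₁, j₂±m₂, J±M) = (4,1,2,2,5,2)
P² = 512/7
sum k=0..1:
  [0] +1/12 = 1/12
  [1] −1/48 = -1/48
S = 1/16
C² = P²·S² = 2/7 ; C = +0.534522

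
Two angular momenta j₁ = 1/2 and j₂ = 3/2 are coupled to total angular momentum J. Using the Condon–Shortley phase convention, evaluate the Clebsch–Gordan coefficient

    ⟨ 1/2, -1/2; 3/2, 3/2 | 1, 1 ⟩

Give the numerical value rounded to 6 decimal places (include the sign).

−√(3/4) = -0.866025

triangle: 1!×0!×2!/4! = 2/24
(j±m)!: 0!×1!×3!×0!×2!×0! = 12
prefactor² = (2J+1)×Δ×N² = 3
  k=1: −1/(1!×0!×0!×2!×0!×0!) = -1/2
Σ = -1/2  ⇒  CG² = 3×(-1/2)² = 3/4
CG = −√(3/4) = -0.866025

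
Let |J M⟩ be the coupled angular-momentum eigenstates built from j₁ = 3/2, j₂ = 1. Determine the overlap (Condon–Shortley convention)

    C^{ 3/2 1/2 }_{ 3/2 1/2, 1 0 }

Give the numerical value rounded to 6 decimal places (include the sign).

+0.258199  (= +√(1/15))

j₁+j₂−J=1  J+j₁−j₂=2  J−j₁+j₂=1  j₁+j₂+J+1=5
(j₁±m₁, j₂±m₂, J±M) = (2,1,1,1,2,1)
P² = 4/15
sum k=0..1:
  [0] +1/1 = 1
  [1] −1/2 = -1/2
S = 1/2
C² = P²·S² = 1/15 ; C = +0.258199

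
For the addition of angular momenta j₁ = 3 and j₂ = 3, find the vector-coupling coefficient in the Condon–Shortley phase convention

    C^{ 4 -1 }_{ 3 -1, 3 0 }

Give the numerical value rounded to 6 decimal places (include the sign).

j₁+j₂−J=2  J+j₁−j₂=4  J−j₁+j₂=4  j₁+j₂+J+1=11
(j₁±m₁, j₂±m₂, J±M) = (2,4,3,3,3,5)
P² = 124416/385
sum k=0..2:
  [0] +1/288 = 1/288
  [1] −1/24 = -1/24
  [2] +1/48 = 1/48
S = -5/288
C² = P²·S² = 15/154 ; C = -0.312094

−√(15/154) ≈ -0.312094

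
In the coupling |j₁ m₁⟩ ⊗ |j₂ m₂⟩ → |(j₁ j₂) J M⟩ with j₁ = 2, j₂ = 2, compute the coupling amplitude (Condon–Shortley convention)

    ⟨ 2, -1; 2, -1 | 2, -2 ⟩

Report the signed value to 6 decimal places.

−√(3/7) ≈ -0.654654

j₁+j₂−J=2  J+j₁−j₂=2  J−j₁+j₂=2  j₁+j₂+J+1=7
(j₁±m₁, j₂±m₂, J±M) = (1,3,1,3,0,4)
P² = 48/7
sum k=1..1:
  [1] −1/4 = -1/4
S = -1/4
C² = P²·S² = 3/7 ; C = -0.654654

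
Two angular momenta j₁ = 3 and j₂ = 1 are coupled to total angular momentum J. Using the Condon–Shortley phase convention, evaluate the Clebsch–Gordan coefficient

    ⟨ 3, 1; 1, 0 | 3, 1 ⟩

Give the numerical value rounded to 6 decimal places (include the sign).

+√(1/12) ≈ +0.288675

√[7·1!5!1!/8! · 4!2!1!1!4!2!] = √(48)
  +(−1)^0/∏(0,1,2,1,3,0)! = 1/12  (running 1/12)
  +(−1)^1/∏(1,0,1,0,4,1)! = -1/24  (running 1/24)
⟨..|..⟩ = √(48)·(1/24) = +0.288675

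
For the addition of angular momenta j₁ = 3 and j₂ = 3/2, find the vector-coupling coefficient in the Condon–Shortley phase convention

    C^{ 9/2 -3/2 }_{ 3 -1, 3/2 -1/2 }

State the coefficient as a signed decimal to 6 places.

+√(15/28) = +0.731925

√[10·0!6!3!/10! · 2!4!1!2!3!6!] = √(34560/7)
  +(−1)^0/∏(0,0,4,1,2,2)! = 1/96  (running 1/96)
⟨..|..⟩ = √(34560/7)·(1/96) = +0.731925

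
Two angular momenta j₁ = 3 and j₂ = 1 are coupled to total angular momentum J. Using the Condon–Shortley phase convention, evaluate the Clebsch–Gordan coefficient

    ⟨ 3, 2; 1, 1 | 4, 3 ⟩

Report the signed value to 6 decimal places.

+√(3/4) ≈ +0.866025

j₁+j₂−J=0  J+j₁−j₂=6  J−j₁+j₂=2  j₁+j₂+J+1=9
(j₁±m₁, j₂±m₂, J±M) = (5,1,2,0,7,1)
P² = 43200
sum k=0..0:
  [0] +1/240 = 1/240
S = 1/240
C² = P²·S² = 3/4 ; C = +0.866025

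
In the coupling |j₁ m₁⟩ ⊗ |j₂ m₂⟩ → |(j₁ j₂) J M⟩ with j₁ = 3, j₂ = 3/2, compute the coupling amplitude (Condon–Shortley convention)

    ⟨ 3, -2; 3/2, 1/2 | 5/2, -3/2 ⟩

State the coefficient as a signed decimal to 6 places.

+0.267261

j₁+j₂−J=2  J+j₁−j₂=4  J−j₁+j₂=1  j₁+j₂+J+1=8
(j₁±m₁, j₂±m₂, J±M) = (1,5,2,1,1,4)
P² = 288/7
sum k=1..2:
  [1] −1/24 = -1/24
  [2] +1/12 = 1/12
S = 1/24
C² = P²·S² = 1/14 ; C = +0.267261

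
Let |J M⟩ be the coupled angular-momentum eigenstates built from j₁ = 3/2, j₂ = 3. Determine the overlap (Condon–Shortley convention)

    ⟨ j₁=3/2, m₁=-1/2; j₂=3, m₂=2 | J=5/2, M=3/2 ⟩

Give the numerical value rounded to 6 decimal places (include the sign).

+0.267261  (= +√(1/14))

√[6·2!1!4!/8! · 1!2!5!1!4!1!] = √(288/7)
  +(−1)^1/∏(1,1,1,4,0,0)! = -1/24  (running -1/24)
  +(−1)^2/∏(2,0,0,3,1,1)! = 1/12  (running 1/24)
⟨..|..⟩ = √(288/7)·(1/24) = +0.267261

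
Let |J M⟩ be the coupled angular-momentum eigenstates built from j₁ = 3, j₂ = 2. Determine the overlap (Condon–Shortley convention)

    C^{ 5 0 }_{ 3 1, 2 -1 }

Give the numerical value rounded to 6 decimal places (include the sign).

+0.487950  (= +√(5/21))

triangle: 0!*6!*4!/11! = 17280/39916800
(j±m)!: 4!*2!*1!*3!*5!*5! = 4147200
prefactor² = (2J+1)*Δ*N² = 138240/7
  k=0: +1/(0!*0!*2!*1!*4!*3!) = 1/288
Σ = 1/288  ⇒  CG² = 138240/7*1/288² = 5/21
CG = +√(5/21) = +0.487950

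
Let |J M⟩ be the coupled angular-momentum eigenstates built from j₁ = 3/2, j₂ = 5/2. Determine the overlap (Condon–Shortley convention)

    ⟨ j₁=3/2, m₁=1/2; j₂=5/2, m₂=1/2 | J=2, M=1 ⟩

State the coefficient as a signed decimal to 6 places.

−√(25/84) ≈ -0.545545

√[5·2!1!3!/7! · 2!1!3!2!3!1!] = √(12/7)
  +(−1)^0/∏(0,2,1,3,0,0)! = 1/12  (running 1/12)
  +(−1)^1/∏(1,1,0,2,1,1)! = -1/2  (running -5/12)
⟨..|..⟩ = √(12/7)·(-5/12) = -0.545545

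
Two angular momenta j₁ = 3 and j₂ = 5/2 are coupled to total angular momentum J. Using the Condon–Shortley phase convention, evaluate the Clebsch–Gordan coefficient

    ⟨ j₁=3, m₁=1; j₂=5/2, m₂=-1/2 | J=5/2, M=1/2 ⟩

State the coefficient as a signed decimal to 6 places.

triangle: 3!×3!×2!/9! = 72/362880
(j±m)!: 4!×2!×2!×3!×3!×2! = 6912
prefactor² = (2J+1)×Δ×N² = 288/35
  k=0: +1/(0!×3!×2!×2!×1!×0!) = 1/24
  k=1: −1/(1!×2!×1!×1!×2!×1!) = -1/4
  k=2: +1/(2!×1!×0!×0!×3!×2!) = 1/24
Σ = -1/6  ⇒  CG² = 288/35×(-1/6)² = 8/35
CG = −√(8/35) = -0.478091

-0.478091  (= −√(8/35))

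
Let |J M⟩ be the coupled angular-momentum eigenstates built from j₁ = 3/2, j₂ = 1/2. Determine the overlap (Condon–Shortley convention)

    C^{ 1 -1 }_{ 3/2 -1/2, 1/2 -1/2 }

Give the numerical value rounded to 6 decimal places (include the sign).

j₁+j₂−J=1  J+j₁−j₂=2  J−j₁+j₂=0  j₁+j₂+J+1=4
(j₁±m₁, j₂±m₂, J±M) = (1,2,0,1,0,2)
P² = 1
sum k=0..0:
  [0] +1/2 = 1/2
S = 1/2
C² = P²·S² = 1/4 ; C = +0.500000

+0.500000  (= +√(1/4))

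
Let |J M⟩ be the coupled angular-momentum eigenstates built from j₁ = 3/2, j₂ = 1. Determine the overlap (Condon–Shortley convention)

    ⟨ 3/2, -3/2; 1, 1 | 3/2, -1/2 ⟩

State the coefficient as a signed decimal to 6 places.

triangle: 1!×2!×1!/5! = 2/120
(j±m)!: 0!×3!×2!×0!×1!×2! = 24
prefactor² = (2J+1)×Δ×N² = 8/5
  k=1: −1/(1!×0!×2!×1!×0!×0!) = -1/2
Σ = -1/2  ⇒  CG² = 8/5×(-1/2)² = 2/5
CG = −√(2/5) = -0.632456

-0.632456  (= −√(2/5))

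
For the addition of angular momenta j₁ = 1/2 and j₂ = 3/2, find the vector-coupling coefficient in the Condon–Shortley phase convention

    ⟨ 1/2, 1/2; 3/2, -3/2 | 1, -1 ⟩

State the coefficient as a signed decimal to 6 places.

+0.866025  (= +√(3/4))

j₁+j₂−J=1  J+j₁−j₂=0  J−j₁+j₂=2  j₁+j₂+J+1=4
(j₁±m₁, j₂±m₂, J±M) = (1,0,0,3,0,2)
P² = 3
sum k=0..0:
  [0] +1/2 = 1/2
S = 1/2
C² = P²·S² = 3/4 ; C = +0.866025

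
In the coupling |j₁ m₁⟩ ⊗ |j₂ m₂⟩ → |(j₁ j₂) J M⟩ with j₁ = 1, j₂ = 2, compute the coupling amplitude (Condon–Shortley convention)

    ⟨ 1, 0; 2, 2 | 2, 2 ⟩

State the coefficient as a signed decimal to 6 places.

j₁+j₂−J=1  J+j₁−j₂=1  J−j₁+j₂=3  j₁+j₂+J+1=6
(j₁±m₁, j₂±m₂, J±M) = (1,1,4,0,4,0)
P² = 24
sum k=1..1:
  [1] −1/6 = -1/6
S = -1/6
C² = P²·S² = 2/3 ; C = -0.816497

-0.816497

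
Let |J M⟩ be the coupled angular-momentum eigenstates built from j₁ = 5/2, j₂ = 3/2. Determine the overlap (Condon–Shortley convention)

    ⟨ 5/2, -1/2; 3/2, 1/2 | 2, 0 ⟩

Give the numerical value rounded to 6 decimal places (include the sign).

−√(1/14) ≈ -0.267261

√[5·2!3!1!/7! · 2!3!2!1!2!2!] = √(8/7)
  +(−1)^1/∏(1,1,2,1,1,0)! = -1/2  (running -1/2)
  +(−1)^2/∏(2,0,1,0,2,1)! = 1/4  (running -1/4)
⟨..|..⟩ = √(8/7)·(-1/4) = -0.267261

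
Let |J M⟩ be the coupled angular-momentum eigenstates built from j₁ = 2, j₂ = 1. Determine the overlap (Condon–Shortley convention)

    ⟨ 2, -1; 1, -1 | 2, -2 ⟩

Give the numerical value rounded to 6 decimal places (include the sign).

+√(1/3) = +0.577350

√[5·1!3!1!/6! · 1!3!0!2!0!4!] = √(12)
  +(−1)^0/∏(0,1,3,0,0,1)! = 1/6  (running 1/6)
⟨..|..⟩ = √(12)·(1/6) = +0.577350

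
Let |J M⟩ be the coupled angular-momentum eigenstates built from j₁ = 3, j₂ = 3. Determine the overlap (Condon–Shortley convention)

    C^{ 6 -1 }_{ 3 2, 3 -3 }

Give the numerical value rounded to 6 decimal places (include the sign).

+√(1/132) ≈ +0.087039

triangle: 0!×6!×6!/13! = 518400/6227020800
(j±m)!: 5!×1!×0!×6!×5!×7! = 52254720000
prefactor² = (2J+1)×Δ×N² = 622080000/11
  k=0: +1/(0!×0!×1!×0!×5!×6!) = 1/86400
Σ = 1/86400  ⇒  CG² = 622080000/11×1/86400² = 1/132
CG = +√(1/132) = +0.087039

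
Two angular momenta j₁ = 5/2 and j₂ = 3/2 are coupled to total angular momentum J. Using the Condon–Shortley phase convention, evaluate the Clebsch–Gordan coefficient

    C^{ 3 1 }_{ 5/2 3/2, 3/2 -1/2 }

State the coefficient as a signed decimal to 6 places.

+√(49/120) ≈ +0.639010

j₁+j₂−J=1  J+j₁−j₂=4  J−j₁+j₂=2  j₁+j₂+J+1=8
(j₁±m₁, j₂±m₂, J±M) = (4,1,1,2,4,2)
P² = 96/5
sum k=0..1:
  [0] +1/6 = 1/6
  [1] −1/48 = -1/48
S = 7/48
C² = P²·S² = 49/120 ; C = +0.639010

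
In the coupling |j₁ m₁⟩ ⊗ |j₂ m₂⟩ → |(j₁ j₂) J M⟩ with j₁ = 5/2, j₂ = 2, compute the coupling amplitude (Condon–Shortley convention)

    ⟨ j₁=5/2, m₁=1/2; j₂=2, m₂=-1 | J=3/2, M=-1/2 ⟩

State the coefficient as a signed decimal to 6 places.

j₁+j₂−J=3  J+j₁−j₂=2  J−j₁+j₂=1  j₁+j₂+J+1=7
(j₁±m₁, j₂±m₂, J±M) = (3,2,1,3,1,2)
P² = 48/35
sum k=0..1:
  [0] +1/12 = 1/12
  [1] −1/2 = -1/2
S = -5/12
C² = P²·S² = 5/21 ; C = -0.487950

−√(5/21) = -0.487950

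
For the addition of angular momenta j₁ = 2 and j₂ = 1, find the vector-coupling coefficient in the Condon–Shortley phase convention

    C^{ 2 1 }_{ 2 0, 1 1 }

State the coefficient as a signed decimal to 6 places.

√[5·1!3!1!/6! · 2!2!2!0!3!1!] = √(2)
  +(−1)^1/∏(1,0,1,1,2,0)! = -1/2  (running -1/2)
⟨..|..⟩ = √(2)·(-1/2) = -0.707107

−√(1/2) ≈ -0.707107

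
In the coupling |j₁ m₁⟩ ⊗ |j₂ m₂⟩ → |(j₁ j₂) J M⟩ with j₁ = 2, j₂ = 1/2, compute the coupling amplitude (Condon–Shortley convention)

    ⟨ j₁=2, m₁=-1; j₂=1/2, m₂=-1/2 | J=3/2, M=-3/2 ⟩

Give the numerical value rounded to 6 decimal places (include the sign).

+√(1/5) = +0.447214

triangle: 1!*3!*0!/5! = 6/120
(j±m)!: 1!*3!*0!*1!*0!*3! = 36
prefactor² = (2J+1)*Δ*N² = 36/5
  k=0: +1/(0!*1!*3!*0!*0!*0!) = 1/6
Σ = 1/6  ⇒  CG² = 36/5*1/6² = 1/5
CG = +√(1/5) = +0.447214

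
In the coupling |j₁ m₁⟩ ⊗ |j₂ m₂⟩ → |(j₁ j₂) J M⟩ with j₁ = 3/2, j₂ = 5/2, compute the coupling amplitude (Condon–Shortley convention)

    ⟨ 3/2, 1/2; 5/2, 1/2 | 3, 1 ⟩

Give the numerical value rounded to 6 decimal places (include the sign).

+0.129099  (= +√(1/60))

j₁+j₂−J=1  J+j₁−j₂=2  J−j₁+j₂=4  j₁+j₂+J+1=8
(j₁±m₁, j₂±m₂, J±M) = (2,1,3,2,4,2)
P² = 48/5
sum k=0..1:
  [0] +1/6 = 1/6
  [1] −1/8 = -1/8
S = 1/24
C² = P²·S² = 1/60 ; C = +0.129099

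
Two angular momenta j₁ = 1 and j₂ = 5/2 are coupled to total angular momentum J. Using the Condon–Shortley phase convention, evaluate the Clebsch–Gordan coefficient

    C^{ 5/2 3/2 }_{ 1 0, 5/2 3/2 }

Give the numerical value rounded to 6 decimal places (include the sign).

j₁+j₂−J=1  J+j₁−j₂=1  J−j₁+j₂=4  j₁+j₂+J+1=7
(j₁±m₁, j₂±m₂, J±M) = (1,1,4,1,4,1)
P² = 576/35
sum k=0..1:
  [0] +1/24 = 1/24
  [1] −1/6 = -1/6
S = -1/8
C² = P²·S² = 9/35 ; C = -0.507093

-0.507093  (= −√(9/35))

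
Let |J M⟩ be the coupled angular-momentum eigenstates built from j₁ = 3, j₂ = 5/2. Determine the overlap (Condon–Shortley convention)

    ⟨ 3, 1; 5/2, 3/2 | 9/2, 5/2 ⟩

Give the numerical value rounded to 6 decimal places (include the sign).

-0.317821  (= −√(10/99))

√[10·1!5!4!/11! · 4!2!4!1!7!2!] = √(92160/11)
  +(−1)^0/∏(0,1,2,4,3,0)! = 1/288  (running 1/288)
  +(−1)^1/∏(1,0,1,3,4,1)! = -1/144  (running -1/288)
⟨..|..⟩ = √(92160/11)·(-1/288) = -0.317821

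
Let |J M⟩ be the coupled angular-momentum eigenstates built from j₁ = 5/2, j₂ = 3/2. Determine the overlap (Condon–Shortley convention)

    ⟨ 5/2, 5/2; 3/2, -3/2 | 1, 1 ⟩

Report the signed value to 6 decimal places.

+0.707107  (= +√(1/2))

j₁+j₂−J=3  J+j₁−j₂=2  J−j₁+j₂=0  j₁+j₂+J+1=6
(j₁±m₁, j₂±m₂, J±M) = (5,0,0,3,2,0)
P² = 72
sum k=0..0:
  [0] +1/12 = 1/12
S = 1/12
C² = P²·S² = 1/2 ; C = +0.707107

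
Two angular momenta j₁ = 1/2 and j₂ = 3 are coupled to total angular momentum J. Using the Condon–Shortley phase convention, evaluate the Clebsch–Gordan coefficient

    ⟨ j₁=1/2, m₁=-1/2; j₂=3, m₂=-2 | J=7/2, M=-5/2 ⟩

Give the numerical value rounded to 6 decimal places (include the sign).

+0.925820

√[8·0!1!6!/8! · 0!1!1!5!1!6!] = √(86400/7)
  +(−1)^0/∏(0,0,1,1,0,5)! = 1/120  (running 1/120)
⟨..|..⟩ = √(86400/7)·(1/120) = +0.925820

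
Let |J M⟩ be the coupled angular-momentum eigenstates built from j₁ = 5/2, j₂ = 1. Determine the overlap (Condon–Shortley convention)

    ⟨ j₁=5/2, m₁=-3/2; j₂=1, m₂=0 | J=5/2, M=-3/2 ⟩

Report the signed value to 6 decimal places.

j₁+j₂−J=1  J+j₁−j₂=4  J−j₁+j₂=1  j₁+j₂+J+1=7
(j₁±m₁, j₂±m₂, J±M) = (1,4,1,1,1,4)
P² = 576/35
sum k=0..1:
  [0] +1/24 = 1/24
  [1] −1/6 = -1/6
S = -1/8
C² = P²·S² = 9/35 ; C = -0.507093

-0.507093  (= −√(9/35))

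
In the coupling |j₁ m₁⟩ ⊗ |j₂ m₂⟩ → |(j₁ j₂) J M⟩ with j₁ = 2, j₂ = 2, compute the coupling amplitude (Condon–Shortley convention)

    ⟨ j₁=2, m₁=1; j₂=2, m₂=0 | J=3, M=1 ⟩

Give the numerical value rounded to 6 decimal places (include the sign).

√[7·1!3!3!/8! · 3!1!2!2!4!2!] = √(36/5)
  +(−1)^0/∏(0,1,1,2,2,1)! = 1/4  (running 1/4)
  +(−1)^1/∏(1,0,0,1,3,2)! = -1/12  (running 1/6)
⟨..|..⟩ = √(36/5)·(1/6) = +0.447214

+√(1/5) = +0.447214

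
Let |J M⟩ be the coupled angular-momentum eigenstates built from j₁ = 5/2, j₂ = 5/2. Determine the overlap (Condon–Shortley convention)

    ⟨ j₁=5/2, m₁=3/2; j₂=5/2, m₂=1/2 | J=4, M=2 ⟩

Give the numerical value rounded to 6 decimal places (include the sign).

√[9·1!4!4!/10! · 4!1!3!2!6!2!] = √(20736/35)
  +(−1)^0/∏(0,1,1,3,3,1)! = 1/36  (running 1/36)
  +(−1)^1/∏(1,0,0,2,4,2)! = -1/96  (running 5/288)
⟨..|..⟩ = √(20736/35)·(5/288) = +0.422577

+√(5/28) ≈ +0.422577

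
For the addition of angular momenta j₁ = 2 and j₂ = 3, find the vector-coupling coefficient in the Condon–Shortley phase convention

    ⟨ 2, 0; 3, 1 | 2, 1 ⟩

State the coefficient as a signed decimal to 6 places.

+√(1/7) ≈ +0.377964

triangle: 3!×1!×3!/8! = 36/40320
(j±m)!: 2!×2!×4!×2!×3!×1! = 1152
prefactor² = (2J+1)×Δ×N² = 36/7
  k=1: −1/(1!×2!×1!×3!×0!×0!) = -1/12
  k=2: +1/(2!×1!×0!×2!×1!×1!) = 1/4
Σ = 1/6  ⇒  CG² = 36/7×1/6² = 1/7
CG = +√(1/7) = +0.377964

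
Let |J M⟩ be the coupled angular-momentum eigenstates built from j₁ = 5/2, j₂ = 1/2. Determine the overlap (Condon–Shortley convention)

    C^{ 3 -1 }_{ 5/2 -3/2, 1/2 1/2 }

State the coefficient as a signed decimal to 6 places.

√[7·0!5!1!/7! · 1!4!1!0!2!4!] = √(192)
  +(−1)^0/∏(0,0,4,1,1,0)! = 1/24  (running 1/24)
⟨..|..⟩ = √(192)·(1/24) = +0.577350

+√(1/3) ≈ +0.577350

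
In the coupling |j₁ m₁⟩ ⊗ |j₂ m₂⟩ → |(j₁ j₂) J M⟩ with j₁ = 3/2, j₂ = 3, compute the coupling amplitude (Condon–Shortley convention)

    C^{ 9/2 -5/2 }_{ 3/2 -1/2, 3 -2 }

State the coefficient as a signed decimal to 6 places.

√[10·0!3!6!/10! · 1!2!1!5!2!7!] = √(28800)
  +(−1)^0/∏(0,0,2,1,1,5)! = 1/240  (running 1/240)
⟨..|..⟩ = √(28800)·(1/240) = +0.707107

+0.707107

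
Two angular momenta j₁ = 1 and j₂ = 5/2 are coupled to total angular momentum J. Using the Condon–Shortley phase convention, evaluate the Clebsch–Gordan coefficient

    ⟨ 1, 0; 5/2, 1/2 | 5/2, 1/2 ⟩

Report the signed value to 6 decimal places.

j₁+j₂−J=1  J+j₁−j₂=1  J−j₁+j₂=4  j₁+j₂+J+1=7
(j₁±m₁, j₂±m₂, J±M) = (1,1,3,2,3,2)
P² = 144/35
sum k=0..1:
  [0] +1/6 = 1/6
  [1] −1/4 = -1/4
S = -1/12
C² = P²·S² = 1/35 ; C = -0.169031

−√(1/35) = -0.169031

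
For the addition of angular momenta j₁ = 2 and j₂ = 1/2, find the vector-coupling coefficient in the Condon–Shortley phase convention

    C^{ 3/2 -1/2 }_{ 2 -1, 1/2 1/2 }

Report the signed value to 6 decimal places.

j₁+j₂−J=1  J+j₁−j₂=3  J−j₁+j₂=0  j₁+j₂+J+1=5
(j₁±m₁, j₂±m₂, J±M) = (1,3,1,0,1,2)
P² = 12/5
sum k=1..1:
  [1] −1/2 = -1/2
S = -1/2
C² = P²·S² = 3/5 ; C = -0.774597

-0.774597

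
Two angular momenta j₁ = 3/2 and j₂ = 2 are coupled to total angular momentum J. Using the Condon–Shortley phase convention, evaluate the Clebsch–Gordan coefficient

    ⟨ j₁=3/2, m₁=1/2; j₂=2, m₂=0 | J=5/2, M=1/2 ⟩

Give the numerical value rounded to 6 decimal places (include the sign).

+√(3/35) ≈ +0.292770

triangle: 1!×2!×3!/7! = 12/5040
(j±m)!: 2!×1!×2!×2!×3!×2! = 96
prefactor² = (2J+1)×Δ×N² = 48/35
  k=0: +1/(0!×1!×1!×2!×1!×1!) = 1/2
  k=1: −1/(1!×0!×0!×1!×2!×2!) = -1/4
Σ = 1/4  ⇒  CG² = 48/35×1/4² = 3/35
CG = +√(3/35) = +0.292770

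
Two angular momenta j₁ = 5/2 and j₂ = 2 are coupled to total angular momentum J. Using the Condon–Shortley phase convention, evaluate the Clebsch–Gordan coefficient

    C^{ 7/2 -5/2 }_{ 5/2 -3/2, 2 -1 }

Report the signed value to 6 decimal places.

√[8·1!4!3!/9! · 1!4!1!3!1!6!] = √(2304/7)
  +(−1)^0/∏(0,1,4,1,0,2)! = 1/48  (running 1/48)
  +(−1)^1/∏(1,0,3,0,1,3)! = -1/36  (running -1/144)
⟨..|..⟩ = √(2304/7)·(-1/144) = -0.125988

-0.125988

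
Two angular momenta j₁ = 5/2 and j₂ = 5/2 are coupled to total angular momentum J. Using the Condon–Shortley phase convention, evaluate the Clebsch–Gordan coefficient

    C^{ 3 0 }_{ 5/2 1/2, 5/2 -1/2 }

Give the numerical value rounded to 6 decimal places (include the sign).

√[7·2!3!3!/9! · 3!2!2!3!3!3!] = √(36/5)
  +(−1)^0/∏(0,2,2,2,1,1)! = 1/8  (running 1/8)
  +(−1)^1/∏(1,1,1,1,2,2)! = -1/4  (running -1/8)
  +(−1)^2/∏(2,0,0,0,3,3)! = 1/72  (running -1/9)
⟨..|..⟩ = √(36/5)·(-1/9) = -0.298142

−√(4/45) = -0.298142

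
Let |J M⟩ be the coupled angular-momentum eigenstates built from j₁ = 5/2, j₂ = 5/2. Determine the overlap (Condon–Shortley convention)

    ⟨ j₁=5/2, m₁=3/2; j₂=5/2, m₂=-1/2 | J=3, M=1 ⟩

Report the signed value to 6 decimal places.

+√(1/30) = +0.182574

√[7·2!3!3!/9! · 4!1!2!3!4!2!] = √(96/5)
  +(−1)^0/∏(0,2,1,2,2,1)! = 1/8  (running 1/8)
  +(−1)^1/∏(1,1,0,1,3,2)! = -1/12  (running 1/24)
⟨..|..⟩ = √(96/5)·(1/24) = +0.182574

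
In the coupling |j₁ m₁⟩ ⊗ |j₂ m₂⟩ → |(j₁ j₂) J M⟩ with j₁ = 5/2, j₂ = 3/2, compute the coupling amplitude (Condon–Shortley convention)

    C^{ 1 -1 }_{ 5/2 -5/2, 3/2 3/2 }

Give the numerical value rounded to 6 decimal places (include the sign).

√[3·3!2!0!/6! · 0!5!3!0!0!2!] = √(72)
  +(−1)^3/∏(3,0,2,0,0,0)! = -1/12  (running -1/12)
⟨..|..⟩ = √(72)·(-1/12) = -0.707107

−√(1/2) ≈ -0.707107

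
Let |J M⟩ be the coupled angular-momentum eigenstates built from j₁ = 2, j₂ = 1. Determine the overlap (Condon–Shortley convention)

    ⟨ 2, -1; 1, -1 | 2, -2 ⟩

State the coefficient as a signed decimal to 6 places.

j₁+j₂−J=1  J+j₁−j₂=3  J−j₁+j₂=1  j₁+j₂+J+1=6
(j₁±m₁, j₂±m₂, J±M) = (1,3,0,2,0,4)
P² = 12
sum k=0..0:
  [0] +1/6 = 1/6
S = 1/6
C² = P²·S² = 1/3 ; C = +0.577350

+0.577350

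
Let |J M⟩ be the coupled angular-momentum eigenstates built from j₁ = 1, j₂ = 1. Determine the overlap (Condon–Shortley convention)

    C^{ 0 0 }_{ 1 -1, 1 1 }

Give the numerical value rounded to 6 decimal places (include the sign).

+√(1/3) = +0.577350

j₁+j₂−J=2  J+j₁−j₂=0  J−j₁+j₂=0  j₁+j₂+J+1=3
(j₁±m₁, j₂±m₂, J±M) = (0,2,2,0,0,0)
P² = 4/3
sum k=2..2:
  [2] +1/2 = 1/2
S = 1/2
C² = P²·S² = 1/3 ; C = +0.577350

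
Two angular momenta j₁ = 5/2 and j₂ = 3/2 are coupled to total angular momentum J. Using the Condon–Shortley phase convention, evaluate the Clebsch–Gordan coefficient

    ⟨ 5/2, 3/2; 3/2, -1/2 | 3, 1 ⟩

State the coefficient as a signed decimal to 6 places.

√[7·1!4!2!/8! · 4!1!1!2!4!2!] = √(96/5)
  +(−1)^0/∏(0,1,1,1,3,1)! = 1/6  (running 1/6)
  +(−1)^1/∏(1,0,0,0,4,2)! = -1/48  (running 7/48)
⟨..|..⟩ = √(96/5)·(7/48) = +0.639010

+0.639010  (= +√(49/120))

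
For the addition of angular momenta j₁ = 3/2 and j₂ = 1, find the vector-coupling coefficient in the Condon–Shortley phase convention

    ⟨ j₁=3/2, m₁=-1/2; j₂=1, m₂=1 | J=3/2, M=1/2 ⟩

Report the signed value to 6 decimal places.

triangle: 1!*2!*1!/5! = 2/120
(j±m)!: 1!*2!*2!*0!*2!*1! = 8
prefactor² = (2J+1)*Δ*N² = 8/15
  k=1: −1/(1!*0!*1!*1!*1!*0!) = -1
Σ = -1  ⇒  CG² = 8/15*(-1)² = 8/15
CG = −√(8/15) = -0.730297

-0.730297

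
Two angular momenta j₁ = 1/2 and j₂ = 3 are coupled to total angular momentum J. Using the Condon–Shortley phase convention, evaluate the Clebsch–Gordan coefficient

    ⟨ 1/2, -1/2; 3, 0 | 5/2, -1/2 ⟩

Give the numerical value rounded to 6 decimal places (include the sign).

triangle: 1!·0!·5!/7! = 120/5040
(j±m)!: 0!·1!·3!·3!·2!·3! = 432
prefactor² = (2J+1)·Δ·N² = 432/7
  k=1: −1/(1!·0!·0!·2!·0!·3!) = -1/12
Σ = -1/12  ⇒  CG² = 432/7·(-1/12)² = 3/7
CG = −√(3/7) = -0.654654

−√(3/7) = -0.654654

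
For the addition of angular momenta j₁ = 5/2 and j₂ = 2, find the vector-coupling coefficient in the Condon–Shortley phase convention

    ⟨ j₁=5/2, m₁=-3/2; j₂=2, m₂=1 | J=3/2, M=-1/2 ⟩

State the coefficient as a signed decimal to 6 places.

√[4·3!2!1!/7! · 1!4!3!1!1!2!] = √(96/35)
  +(−1)^2/∏(2,1,2,1,0,0)! = 1/4  (running 1/4)
  +(−1)^3/∏(3,0,1,0,1,1)! = -1/6  (running 1/12)
⟨..|..⟩ = √(96/35)·(1/12) = +0.138013

+0.138013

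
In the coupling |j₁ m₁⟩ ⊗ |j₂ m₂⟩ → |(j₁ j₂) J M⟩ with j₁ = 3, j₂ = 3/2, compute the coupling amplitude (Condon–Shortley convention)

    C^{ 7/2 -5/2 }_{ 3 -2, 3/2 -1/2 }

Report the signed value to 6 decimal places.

−√(1/7) ≈ -0.377964

triangle: 1!×5!×2!/9! = 240/362880
(j±m)!: 1!×5!×1!×2!×1!×6! = 172800
prefactor² = (2J+1)×Δ×N² = 6400/7
  k=0: +1/(0!×1!×5!×1!×0!×1!) = 1/120
  k=1: −1/(1!×0!×4!×0!×1!×2!) = -1/48
Σ = -1/80  ⇒  CG² = 6400/7×(-1/80)² = 1/7
CG = −√(1/7) = -0.377964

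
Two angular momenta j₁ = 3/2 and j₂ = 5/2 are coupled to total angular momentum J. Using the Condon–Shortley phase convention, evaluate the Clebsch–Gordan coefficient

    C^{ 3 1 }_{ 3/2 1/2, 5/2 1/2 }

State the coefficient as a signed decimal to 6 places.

triangle: 1!*2!*4!/8! = 48/40320
(j±m)!: 2!*1!*3!*2!*4!*2! = 1152
prefactor² = (2J+1)*Δ*N² = 48/5
  k=0: +1/(0!*1!*1!*3!*1!*1!) = 1/6
  k=1: −1/(1!*0!*0!*2!*2!*2!) = -1/8
Σ = 1/24  ⇒  CG² = 48/5*1/24² = 1/60
CG = +√(1/60) = +0.129099

+√(1/60) = +0.129099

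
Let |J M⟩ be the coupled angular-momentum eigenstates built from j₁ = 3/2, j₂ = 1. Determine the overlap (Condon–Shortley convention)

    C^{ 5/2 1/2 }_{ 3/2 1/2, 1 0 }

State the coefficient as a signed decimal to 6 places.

+√(3/5) ≈ +0.774597

√[6·0!3!2!/6! · 2!1!1!1!3!2!] = √(12/5)
  +(−1)^0/∏(0,0,1,1,2,1)! = 1/2  (running 1/2)
⟨..|..⟩ = √(12/5)·(1/2) = +0.774597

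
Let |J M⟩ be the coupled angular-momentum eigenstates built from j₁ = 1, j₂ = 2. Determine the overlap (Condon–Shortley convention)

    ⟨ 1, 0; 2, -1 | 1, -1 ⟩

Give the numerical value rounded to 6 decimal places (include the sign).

j₁+j₂−J=2  J+j₁−j₂=0  J−j₁+j₂=2  j₁+j₂+J+1=5
(j₁±m₁, j₂±m₂, J±M) = (1,1,1,3,0,2)
P² = 6/5
sum k=1..1:
  [1] −1/2 = -1/2
S = -1/2
C² = P²·S² = 3/10 ; C = -0.547723

−√(3/10) ≈ -0.547723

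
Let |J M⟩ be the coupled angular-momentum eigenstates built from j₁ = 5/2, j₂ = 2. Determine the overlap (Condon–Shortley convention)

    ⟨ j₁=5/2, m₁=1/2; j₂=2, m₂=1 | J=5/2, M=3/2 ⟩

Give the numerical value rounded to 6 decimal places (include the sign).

-0.414039

triangle: 2!·3!·2!/8! = 24/40320
(j±m)!: 3!·2!·3!·1!·4!·1! = 1728
prefactor² = (2J+1)·Δ·N² = 216/35
  k=1: −1/(1!·1!·1!·2!·2!·0!) = -1/4
  k=2: +1/(2!·0!·0!·1!·3!·1!) = 1/12
Σ = -1/6  ⇒  CG² = 216/35·(-1/6)² = 6/35
CG = −√(6/35) = -0.414039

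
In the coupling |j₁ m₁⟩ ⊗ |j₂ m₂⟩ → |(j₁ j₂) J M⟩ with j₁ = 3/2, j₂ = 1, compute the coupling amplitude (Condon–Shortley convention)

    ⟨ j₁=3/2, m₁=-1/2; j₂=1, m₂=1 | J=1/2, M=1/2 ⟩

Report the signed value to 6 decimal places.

+0.408248

triangle: 2!*1!*0!/4! = 2/24
(j±m)!: 1!*2!*2!*0!*1!*0! = 4
prefactor² = (2J+1)*Δ*N² = 2/3
  k=2: +1/(2!*0!*0!*0!*1!*0!) = 1/2
Σ = 1/2  ⇒  CG² = 2/3*1/2² = 1/6
CG = +√(1/6) = +0.408248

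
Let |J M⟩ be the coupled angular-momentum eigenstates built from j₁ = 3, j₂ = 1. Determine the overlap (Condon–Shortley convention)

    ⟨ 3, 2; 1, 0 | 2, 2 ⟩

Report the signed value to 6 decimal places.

j₁+j₂−J=2  J+j₁−j₂=4  J−j₁+j₂=0  j₁+j₂+J+1=7
(j₁±m₁, j₂±m₂, J±M) = (5,1,1,1,4,0)
P² = 960/7
sum k=1..1:
  [1] −1/24 = -1/24
S = -1/24
C² = P²·S² = 5/21 ; C = -0.487950

-0.487950  (= −√(5/21))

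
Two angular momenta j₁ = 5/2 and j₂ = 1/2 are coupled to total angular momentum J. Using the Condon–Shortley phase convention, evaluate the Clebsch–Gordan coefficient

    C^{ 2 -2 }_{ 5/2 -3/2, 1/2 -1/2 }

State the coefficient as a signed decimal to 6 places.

triangle: 1!·4!·0!/6! = 24/720
(j±m)!: 1!·4!·0!·1!·0!·4! = 576
prefactor² = (2J+1)·Δ·N² = 96
  k=0: +1/(0!·1!·4!·0!·0!·0!) = 1/24
Σ = 1/24  ⇒  CG² = 96·1/24² = 1/6
CG = +√(1/6) = +0.408248

+√(1/6) ≈ +0.408248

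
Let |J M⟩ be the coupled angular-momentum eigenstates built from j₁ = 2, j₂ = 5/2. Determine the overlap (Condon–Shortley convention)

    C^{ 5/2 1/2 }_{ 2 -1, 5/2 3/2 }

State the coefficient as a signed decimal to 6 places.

j₁+j₂−J=2  J+j₁−j₂=2  J−j₁+j₂=3  j₁+j₂+J+1=8
(j₁±m₁, j₂±m₂, J±M) = (1,3,4,1,3,2)
P² = 216/35
sum k=1..2:
  [1] −1/12 = -1/12
  [2] +1/4 = 1/4
S = 1/6
C² = P²·S² = 6/35 ; C = +0.414039

+0.414039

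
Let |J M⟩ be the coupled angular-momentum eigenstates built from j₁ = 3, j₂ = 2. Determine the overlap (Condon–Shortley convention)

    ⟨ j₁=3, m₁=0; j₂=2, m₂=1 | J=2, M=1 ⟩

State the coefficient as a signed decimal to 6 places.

triangle: 3!·3!·1!/8! = 36/40320
(j±m)!: 3!·3!·3!·1!·3!·1! = 1296
prefactor² = (2J+1)·Δ·N² = 81/14
  k=2: +1/(2!·1!·1!·1!·2!·0!) = 1/4
  k=3: −1/(3!·0!·0!·0!·3!·1!) = -1/36
Σ = 2/9  ⇒  CG² = 81/14·2/9² = 2/7
CG = +√(2/7) = +0.534522

+0.534522  (= +√(2/7))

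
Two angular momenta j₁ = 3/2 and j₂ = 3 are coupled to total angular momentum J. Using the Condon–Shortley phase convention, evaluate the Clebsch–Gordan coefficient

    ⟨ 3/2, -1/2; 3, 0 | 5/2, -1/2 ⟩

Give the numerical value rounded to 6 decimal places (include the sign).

√[6·2!1!4!/8! · 1!2!3!3!2!3!] = √(216/35)
  +(−1)^1/∏(1,1,1,2,0,2)! = -1/4  (running -1/4)
  +(−1)^2/∏(2,0,0,1,1,3)! = 1/12  (running -1/6)
⟨..|..⟩ = √(216/35)·(-1/6) = -0.414039

−√(6/35) = -0.414039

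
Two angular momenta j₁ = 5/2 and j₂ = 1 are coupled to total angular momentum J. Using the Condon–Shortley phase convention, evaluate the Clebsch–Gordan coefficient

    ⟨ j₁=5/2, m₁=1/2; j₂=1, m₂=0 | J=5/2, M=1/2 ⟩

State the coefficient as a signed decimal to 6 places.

√[6·1!4!1!/7! · 3!2!1!1!3!2!] = √(144/35)
  +(−1)^0/∏(0,1,2,1,2,0)! = 1/4  (running 1/4)
  +(−1)^1/∏(1,0,1,0,3,1)! = -1/6  (running 1/12)
⟨..|..⟩ = √(144/35)·(1/12) = +0.169031

+√(1/35) = +0.169031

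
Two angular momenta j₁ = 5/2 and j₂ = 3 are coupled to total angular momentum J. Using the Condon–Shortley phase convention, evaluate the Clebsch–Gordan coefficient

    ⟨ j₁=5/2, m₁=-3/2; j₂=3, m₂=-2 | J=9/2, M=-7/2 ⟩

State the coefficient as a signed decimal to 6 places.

triangle: 1!*4!*5!/11! = 2880/39916800
(j±m)!: 1!*4!*1!*5!*1!*8! = 116121600
prefactor² = (2J+1)*Δ*N² = 921600/11
  k=0: +1/(0!*1!*4!*1!*0!*4!) = 1/576
  k=1: −1/(1!*0!*3!*0!*1!*5!) = -1/720
Σ = 1/2880  ⇒  CG² = 921600/11*1/2880² = 1/99
CG = +√(1/99) = +0.100504

+0.100504  (= +√(1/99))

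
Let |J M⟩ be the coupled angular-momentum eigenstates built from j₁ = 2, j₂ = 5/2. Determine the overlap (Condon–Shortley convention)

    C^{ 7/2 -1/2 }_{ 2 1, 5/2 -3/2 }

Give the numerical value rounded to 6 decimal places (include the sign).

triangle: 1!·3!·4!/9! = 144/362880
(j±m)!: 3!·1!·1!·4!·3!·4! = 20736
prefactor² = (2J+1)·Δ·N² = 2304/35
  k=0: +1/(0!·1!·1!·1!·2!·3!) = 1/12
  k=1: −1/(1!·0!·0!·0!·3!·4!) = -1/144
Σ = 11/144  ⇒  CG² = 2304/35·11/144² = 121/315
CG = +√(121/315) = +0.619780

+0.619780  (= +√(121/315))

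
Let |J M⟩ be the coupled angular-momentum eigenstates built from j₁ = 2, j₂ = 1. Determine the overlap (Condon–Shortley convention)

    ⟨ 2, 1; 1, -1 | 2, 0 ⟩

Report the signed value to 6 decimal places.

j₁+j₂−J=1  J+j₁−j₂=3  J−j₁+j₂=1  j₁+j₂+J+1=6
(j₁±m₁, j₂±m₂, J±M) = (3,1,0,2,2,2)
P² = 2
sum k=0..0:
  [0] +1/2 = 1/2
S = 1/2
C² = P²·S² = 1/2 ; C = +0.707107

+√(1/2) = +0.707107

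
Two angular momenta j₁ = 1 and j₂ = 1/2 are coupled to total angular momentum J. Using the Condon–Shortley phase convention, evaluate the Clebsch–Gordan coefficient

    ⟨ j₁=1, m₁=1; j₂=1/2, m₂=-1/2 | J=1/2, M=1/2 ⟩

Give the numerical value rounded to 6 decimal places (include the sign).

j₁+j₂−J=1  J+j₁−j₂=1  J−j₁+j₂=0  j₁+j₂+J+1=3
(j₁±m₁, j₂±m₂, J±M) = (2,0,0,1,1,0)
P² = 2/3
sum k=0..0:
  [0] +1/1 = 1
S = 1
C² = P²·S² = 2/3 ; C = +0.816497

+√(2/3) = +0.816497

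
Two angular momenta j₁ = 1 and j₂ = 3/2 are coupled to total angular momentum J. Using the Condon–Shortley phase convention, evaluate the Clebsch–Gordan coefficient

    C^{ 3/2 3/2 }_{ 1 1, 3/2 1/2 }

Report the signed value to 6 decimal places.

triangle: 1!*1!*2!/5! = 2/120
(j±m)!: 2!*0!*2!*1!*3!*0! = 24
prefactor² = (2J+1)*Δ*N² = 8/5
  k=0: +1/(0!*1!*0!*2!*1!*0!) = 1/2
Σ = 1/2  ⇒  CG² = 8/5*1/2² = 2/5
CG = +√(2/5) = +0.632456

+0.632456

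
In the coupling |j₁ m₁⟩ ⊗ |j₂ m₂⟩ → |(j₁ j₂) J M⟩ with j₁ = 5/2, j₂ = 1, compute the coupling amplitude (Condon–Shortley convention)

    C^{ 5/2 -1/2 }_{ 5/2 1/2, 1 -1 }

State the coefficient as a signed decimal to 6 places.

√[6·1!4!1!/7! · 3!2!0!2!2!3!] = √(288/35)
  +(−1)^0/∏(0,1,2,0,2,1)! = 1/4  (running 1/4)
⟨..|..⟩ = √(288/35)·(1/4) = +0.717137

+0.717137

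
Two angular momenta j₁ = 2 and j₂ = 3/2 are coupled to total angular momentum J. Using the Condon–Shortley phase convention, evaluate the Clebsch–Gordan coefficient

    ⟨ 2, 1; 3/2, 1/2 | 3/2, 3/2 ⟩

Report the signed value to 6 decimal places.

j₁+j₂−J=2  J+j₁−j₂=2  J−j₁+j₂=1  j₁+j₂+J+1=6
(j₁±m₁, j₂±m₂, J±M) = (3,1,2,1,3,0)
P² = 8/5
sum k=1..1:
  [1] −1/2 = -1/2
S = -1/2
C² = P²·S² = 2/5 ; C = -0.632456

−√(2/5) ≈ -0.632456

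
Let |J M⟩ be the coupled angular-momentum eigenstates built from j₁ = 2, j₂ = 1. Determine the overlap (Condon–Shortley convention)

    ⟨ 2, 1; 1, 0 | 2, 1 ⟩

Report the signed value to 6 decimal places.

j₁+j₂−J=1  J+j₁−j₂=3  J−j₁+j₂=1  j₁+j₂+J+1=6
(j₁±m₁, j₂±m₂, J±M) = (3,1,1,1,3,1)
P² = 3/2
sum k=0..1:
  [0] +1/2 = 1/2
  [1] −1/6 = -1/6
S = 1/3
C² = P²·S² = 1/6 ; C = +0.408248

+√(1/6) ≈ +0.408248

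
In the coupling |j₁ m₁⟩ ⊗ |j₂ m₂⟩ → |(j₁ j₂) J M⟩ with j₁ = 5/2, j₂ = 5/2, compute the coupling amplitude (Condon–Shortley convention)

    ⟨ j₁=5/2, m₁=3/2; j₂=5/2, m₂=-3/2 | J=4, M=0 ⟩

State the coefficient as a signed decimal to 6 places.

j₁+j₂−J=1  J+j₁−j₂=4  J−j₁+j₂=4  j₁+j₂+J+1=10
(j₁±m₁, j₂±m₂, J±M) = (4,1,1,4,4,4)
P² = 82944/175
sum k=0..1:
  [0] +1/36 = 1/36
  [1] −1/576 = -1/576
S = 5/192
C² = P²·S² = 9/28 ; C = +0.566947

+0.566947  (= +√(9/28))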